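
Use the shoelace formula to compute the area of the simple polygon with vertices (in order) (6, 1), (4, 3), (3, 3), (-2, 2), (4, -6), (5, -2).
Area = 36

Shoelace formula: Area = (1/2) |Σ_i (x_i · y_{i+1} − x_{i+1} · y_i)| (indices mod n). Compute each cross term:
  (6)(3) − (4)(1) = 14
  (4)(3) − (3)(3) = 3
  (3)(2) − (-2)(3) = 12
  (-2)(-6) − (4)(2) = 4
  (4)(-2) − (5)(-6) = 22
  (5)(1) − (6)(-2) = 17
Sum = 72, so (signed) Area = 72/2 = 36, |Area| = 36.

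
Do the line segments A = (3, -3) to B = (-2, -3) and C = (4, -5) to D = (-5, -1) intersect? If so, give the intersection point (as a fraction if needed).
Yes; intersection at (-1/2, -3) (t = 7/10 on AB, s = 1/2 on CD)

Parametrize AB as A + t(B − A) = (3 + -5 t, -3 + 0 t) and CD as C + s(D − C) = (4 + -9 s, -5 + 4 s). Solve the linear system for (t, s). Determinant = 20 ≠ 0, so a unique intersection of the containing lines exists. Solution: t = 7/10, s = 1/2 — both in [0, 1], so the segments cross. Intersection point: (-1/2, -3).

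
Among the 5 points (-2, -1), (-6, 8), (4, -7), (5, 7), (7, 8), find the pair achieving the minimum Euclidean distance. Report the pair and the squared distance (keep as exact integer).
Pair = ((5, 7), (7, 8)); squared distance = 5

Compute all C(5, 2) = 10 pairwise squared distances (x_i − x_j)² + (y_i − y_j)². The minimum is 5, attained by the pair ((5, 7), (7, 8)).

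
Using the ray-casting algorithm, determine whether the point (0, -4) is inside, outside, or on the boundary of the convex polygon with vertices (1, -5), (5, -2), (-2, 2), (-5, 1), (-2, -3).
The point (0, -4) lies strictly inside the polygon

Cast a horizontal ray to the right from the query point and count how many polygon edges it crosses (each edge strictly once or zero times, handled with the usual half-open convention). 
Parity of crossings → odd ⇒ inside.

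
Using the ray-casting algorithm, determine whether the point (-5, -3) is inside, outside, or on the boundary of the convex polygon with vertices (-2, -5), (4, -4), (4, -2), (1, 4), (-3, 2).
The point (-5, -3) lies strictly outside the polygon

Cast a horizontal ray to the right from the query point and count how many polygon edges it crosses (each edge strictly once or zero times, handled with the usual half-open convention). 
Parity of crossings → even ⇒ outside.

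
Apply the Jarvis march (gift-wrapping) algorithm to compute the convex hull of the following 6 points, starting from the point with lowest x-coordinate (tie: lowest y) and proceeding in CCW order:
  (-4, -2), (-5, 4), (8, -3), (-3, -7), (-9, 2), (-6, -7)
Hull (CCW) = [(-9, 2), (-6, -7), (-3, -7), (8, -3), (-5, 4)]

Jarvis march: at each step, from the current hull vertex p, select the next vertex q as the point such that every other point lies strictly to the left of (or on) the directed line p → q. (Equivalently: for every other point r, the cross product (q − p) × (r − p) ≥ 0.)
Starting point (lowest x, tie lowest y): (-9, 2). Wrap until returning to start. Resulting hull: (-9, 2), (-6, -7), (-3, -7), (8, -3), (-5, 4).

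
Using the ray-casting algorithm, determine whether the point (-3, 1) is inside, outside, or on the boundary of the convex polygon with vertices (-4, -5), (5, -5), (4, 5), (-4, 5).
The point (-3, 1) lies strictly inside the polygon

Cast a horizontal ray to the right from the query point and count how many polygon edges it crosses (each edge strictly once or zero times, handled with the usual half-open convention). 
Parity of crossings → odd ⇒ inside.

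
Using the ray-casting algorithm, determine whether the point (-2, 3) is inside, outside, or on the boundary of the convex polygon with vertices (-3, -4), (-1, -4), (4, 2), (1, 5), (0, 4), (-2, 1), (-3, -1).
The point (-2, 3) lies strictly outside the polygon

Cast a horizontal ray to the right from the query point and count how many polygon edges it crosses (each edge strictly once or zero times, handled with the usual half-open convention). 
Parity of crossings → even ⇒ outside.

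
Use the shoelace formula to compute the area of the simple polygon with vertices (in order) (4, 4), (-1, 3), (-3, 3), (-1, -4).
Area = 49/2

Shoelace formula: Area = (1/2) |Σ_i (x_i · y_{i+1} − x_{i+1} · y_i)| (indices mod n). Compute each cross term:
  (4)(3) − (-1)(4) = 16
  (-1)(3) − (-3)(3) = 6
  (-3)(-4) − (-1)(3) = 15
  (-1)(4) − (4)(-4) = 12
Sum = 49, so (signed) Area = 49/2 = 49/2, |Area| = 49/2.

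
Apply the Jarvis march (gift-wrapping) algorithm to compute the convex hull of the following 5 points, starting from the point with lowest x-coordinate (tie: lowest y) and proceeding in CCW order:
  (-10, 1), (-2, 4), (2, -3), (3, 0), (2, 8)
Hull (CCW) = [(-10, 1), (2, -3), (3, 0), (2, 8)]

Jarvis march: at each step, from the current hull vertex p, select the next vertex q as the point such that every other point lies strictly to the left of (or on) the directed line p → q. (Equivalently: for every other point r, the cross product (q − p) × (r − p) ≥ 0.)
Starting point (lowest x, tie lowest y): (-10, 1). Wrap until returning to start. Resulting hull: (-10, 1), (2, -3), (3, 0), (2, 8).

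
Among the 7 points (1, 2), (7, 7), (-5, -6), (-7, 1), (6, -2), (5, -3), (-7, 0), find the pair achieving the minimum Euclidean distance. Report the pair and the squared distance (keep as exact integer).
Pair = ((-7, 1), (-7, 0)); squared distance = 1

Compute all C(7, 2) = 21 pairwise squared distances (x_i − x_j)² + (y_i − y_j)². The minimum is 1, attained by the pair ((-7, 1), (-7, 0)).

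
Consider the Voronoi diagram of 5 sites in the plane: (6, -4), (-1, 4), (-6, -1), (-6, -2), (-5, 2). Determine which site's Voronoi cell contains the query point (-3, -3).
Nearest site = (-6, -2)

The Voronoi cell of site s contains exactly those query points closer to s than to any other site. Compute squared distances from q = (-3, -3) to each site:
  (-6 − -3)² + (-2 − -3)² = 10
  (-6 − -3)² + (-1 − -3)² = 13
  (-5 − -3)² + (2 − -3)² = 29
  (-1 − -3)² + (4 − -3)² = 53
  (6 − -3)² + (-4 − -3)² = 82
Minimum is attained by (-6, -2), so q lies in its Voronoi cell.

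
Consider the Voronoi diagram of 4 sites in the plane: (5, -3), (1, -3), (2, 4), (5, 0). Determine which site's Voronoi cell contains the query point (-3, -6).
Nearest site = (1, -3)

The Voronoi cell of site s contains exactly those query points closer to s than to any other site. Compute squared distances from q = (-3, -6) to each site:
  (1 − -3)² + (-3 − -6)² = 25
  (5 − -3)² + (-3 − -6)² = 73
  (5 − -3)² + (0 − -6)² = 100
  (2 − -3)² + (4 − -6)² = 125
Minimum is attained by (1, -3), so q lies in its Voronoi cell.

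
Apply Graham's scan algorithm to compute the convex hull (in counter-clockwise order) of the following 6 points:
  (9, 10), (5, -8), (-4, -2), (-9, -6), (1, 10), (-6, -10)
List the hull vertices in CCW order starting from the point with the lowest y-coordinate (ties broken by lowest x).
Hull (CCW) = [(-6, -10), (5, -8), (9, 10), (1, 10), (-9, -6)]

Graham scan procedure:
  1. Find the pivot p₀ = point with lowest y (tie → lowest x): (-6, -10).
  2. Sort the remaining points by polar angle around p₀.
  3. Walk through sorted points, maintaining a stack; pop the top while the last three entries make a non-left turn (cross product ≤ 0).
  4. Final stack is the convex hull in CCW order: (-6, -10), (5, -8), (9, 10), (1, 10), (-9, -6).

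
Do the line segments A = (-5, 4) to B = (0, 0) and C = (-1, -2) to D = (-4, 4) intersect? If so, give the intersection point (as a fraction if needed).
Yes; intersection at (-10/3, 8/3) (t = 1/3 on AB, s = 7/9 on CD)

Parametrize AB as A + t(B − A) = (-5 + 5 t, 4 + -4 t) and CD as C + s(D − C) = (-1 + -3 s, -2 + 6 s). Solve the linear system for (t, s). Determinant = -18 ≠ 0, so a unique intersection of the containing lines exists. Solution: t = 1/3, s = 7/9 — both in [0, 1], so the segments cross. Intersection point: (-10/3, 8/3).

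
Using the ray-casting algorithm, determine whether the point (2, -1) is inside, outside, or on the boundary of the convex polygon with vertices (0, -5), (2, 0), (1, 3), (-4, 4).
The point (2, -1) lies strictly outside the polygon

Cast a horizontal ray to the right from the query point and count how many polygon edges it crosses (each edge strictly once or zero times, handled with the usual half-open convention). 
Parity of crossings → even ⇒ outside.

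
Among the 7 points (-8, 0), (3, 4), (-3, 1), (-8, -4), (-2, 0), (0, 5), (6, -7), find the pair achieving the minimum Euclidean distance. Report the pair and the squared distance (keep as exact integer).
Pair = ((-3, 1), (-2, 0)); squared distance = 2

Compute all C(7, 2) = 21 pairwise squared distances (x_i − x_j)² + (y_i − y_j)². The minimum is 2, attained by the pair ((-3, 1), (-2, 0)).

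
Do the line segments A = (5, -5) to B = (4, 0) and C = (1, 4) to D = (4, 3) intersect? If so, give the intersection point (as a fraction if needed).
No (intersection of containing lines falls outside at least one segment)

Parametrize and solve: t = 23/14, s = 11/14. At least one of these is outside [0, 1], so the segments do not intersect.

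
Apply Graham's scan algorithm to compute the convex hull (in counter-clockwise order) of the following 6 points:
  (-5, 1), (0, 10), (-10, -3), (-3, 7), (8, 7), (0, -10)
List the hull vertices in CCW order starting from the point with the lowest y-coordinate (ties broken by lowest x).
Hull (CCW) = [(0, -10), (8, 7), (0, 10), (-3, 7), (-10, -3)]

Graham scan procedure:
  1. Find the pivot p₀ = point with lowest y (tie → lowest x): (0, -10).
  2. Sort the remaining points by polar angle around p₀.
  3. Walk through sorted points, maintaining a stack; pop the top while the last three entries make a non-left turn (cross product ≤ 0).
  4. Final stack is the convex hull in CCW order: (0, -10), (8, 7), (0, 10), (-3, 7), (-10, -3).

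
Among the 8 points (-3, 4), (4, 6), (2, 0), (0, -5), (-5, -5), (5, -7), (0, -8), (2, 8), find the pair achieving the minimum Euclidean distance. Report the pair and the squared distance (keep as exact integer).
Pair = ((4, 6), (2, 8)); squared distance = 8

Compute all C(8, 2) = 28 pairwise squared distances (x_i − x_j)² + (y_i − y_j)². The minimum is 8, attained by the pair ((4, 6), (2, 8)).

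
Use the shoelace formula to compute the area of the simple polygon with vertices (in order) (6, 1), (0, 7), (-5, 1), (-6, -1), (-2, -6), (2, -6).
Area = 92

Shoelace formula: Area = (1/2) |Σ_i (x_i · y_{i+1} − x_{i+1} · y_i)| (indices mod n). Compute each cross term:
  (6)(7) − (0)(1) = 42
  (0)(1) − (-5)(7) = 35
  (-5)(-1) − (-6)(1) = 11
  (-6)(-6) − (-2)(-1) = 34
  (-2)(-6) − (2)(-6) = 24
  (2)(1) − (6)(-6) = 38
Sum = 184, so (signed) Area = 184/2 = 92, |Area| = 92.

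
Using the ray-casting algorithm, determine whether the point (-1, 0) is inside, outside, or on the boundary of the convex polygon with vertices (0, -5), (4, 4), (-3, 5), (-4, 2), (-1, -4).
The point (-1, 0) lies strictly inside the polygon

Cast a horizontal ray to the right from the query point and count how many polygon edges it crosses (each edge strictly once or zero times, handled with the usual half-open convention). 
Parity of crossings → odd ⇒ inside.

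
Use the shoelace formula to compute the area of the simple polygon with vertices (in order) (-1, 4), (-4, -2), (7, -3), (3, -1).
Area = 57/2

Shoelace formula: Area = (1/2) |Σ_i (x_i · y_{i+1} − x_{i+1} · y_i)| (indices mod n). Compute each cross term:
  (-1)(-2) − (-4)(4) = 18
  (-4)(-3) − (7)(-2) = 26
  (7)(-1) − (3)(-3) = 2
  (3)(4) − (-1)(-1) = 11
Sum = 57, so (signed) Area = 57/2 = 57/2, |Area| = 57/2.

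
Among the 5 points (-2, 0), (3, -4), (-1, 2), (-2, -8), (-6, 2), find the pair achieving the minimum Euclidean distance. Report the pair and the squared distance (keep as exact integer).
Pair = ((-2, 0), (-1, 2)); squared distance = 5

Compute all C(5, 2) = 10 pairwise squared distances (x_i − x_j)² + (y_i − y_j)². The minimum is 5, attained by the pair ((-2, 0), (-1, 2)).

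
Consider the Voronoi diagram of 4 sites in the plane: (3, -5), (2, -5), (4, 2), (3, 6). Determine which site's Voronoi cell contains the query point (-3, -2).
Nearest site = (2, -5)

The Voronoi cell of site s contains exactly those query points closer to s than to any other site. Compute squared distances from q = (-3, -2) to each site:
  (2 − -3)² + (-5 − -2)² = 34
  (3 − -3)² + (-5 − -2)² = 45
  (4 − -3)² + (2 − -2)² = 65
  (3 − -3)² + (6 − -2)² = 100
Minimum is attained by (2, -5), so q lies in its Voronoi cell.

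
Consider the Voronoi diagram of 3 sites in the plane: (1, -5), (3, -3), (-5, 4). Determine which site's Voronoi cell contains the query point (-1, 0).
Nearest site = (3, -3)

The Voronoi cell of site s contains exactly those query points closer to s than to any other site. Compute squared distances from q = (-1, 0) to each site:
  (3 − -1)² + (-3 − 0)² = 25
  (1 − -1)² + (-5 − 0)² = 29
  (-5 − -1)² + (4 − 0)² = 32
Minimum is attained by (3, -3), so q lies in its Voronoi cell.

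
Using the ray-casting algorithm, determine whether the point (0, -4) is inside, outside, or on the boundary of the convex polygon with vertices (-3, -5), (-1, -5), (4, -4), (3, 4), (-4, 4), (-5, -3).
The point (0, -4) lies strictly inside the polygon

Cast a horizontal ray to the right from the query point and count how many polygon edges it crosses (each edge strictly once or zero times, handled with the usual half-open convention). 
Parity of crossings → odd ⇒ inside.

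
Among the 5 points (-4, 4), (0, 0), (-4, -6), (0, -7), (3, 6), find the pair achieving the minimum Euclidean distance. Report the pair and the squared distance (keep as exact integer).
Pair = ((-4, -6), (0, -7)); squared distance = 17

Compute all C(5, 2) = 10 pairwise squared distances (x_i − x_j)² + (y_i − y_j)². The minimum is 17, attained by the pair ((-4, -6), (0, -7)).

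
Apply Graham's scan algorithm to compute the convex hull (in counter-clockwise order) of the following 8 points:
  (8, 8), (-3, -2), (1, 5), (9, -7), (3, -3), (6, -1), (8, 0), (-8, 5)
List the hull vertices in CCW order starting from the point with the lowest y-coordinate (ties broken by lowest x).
Hull (CCW) = [(9, -7), (8, 8), (-8, 5), (-3, -2)]

Graham scan procedure:
  1. Find the pivot p₀ = point with lowest y (tie → lowest x): (9, -7).
  2. Sort the remaining points by polar angle around p₀.
  3. Walk through sorted points, maintaining a stack; pop the top while the last three entries make a non-left turn (cross product ≤ 0).
  4. Final stack is the convex hull in CCW order: (9, -7), (8, 8), (-8, 5), (-3, -2).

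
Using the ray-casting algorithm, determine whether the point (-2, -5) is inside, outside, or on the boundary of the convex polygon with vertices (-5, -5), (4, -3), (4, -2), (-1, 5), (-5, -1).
The point (-2, -5) lies strictly outside the polygon

Cast a horizontal ray to the right from the query point and count how many polygon edges it crosses (each edge strictly once or zero times, handled with the usual half-open convention). 
Parity of crossings → even ⇒ outside.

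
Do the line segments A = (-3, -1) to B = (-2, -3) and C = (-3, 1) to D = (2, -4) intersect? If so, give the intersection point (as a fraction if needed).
No (intersection of containing lines falls outside at least one segment)

Parametrize and solve: t = -2, s = -2/5. At least one of these is outside [0, 1], so the segments do not intersect.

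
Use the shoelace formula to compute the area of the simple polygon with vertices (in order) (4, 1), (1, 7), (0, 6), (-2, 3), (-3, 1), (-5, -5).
Area = 87/2

Shoelace formula: Area = (1/2) |Σ_i (x_i · y_{i+1} − x_{i+1} · y_i)| (indices mod n). Compute each cross term:
  (4)(7) − (1)(1) = 27
  (1)(6) − (0)(7) = 6
  (0)(3) − (-2)(6) = 12
  (-2)(1) − (-3)(3) = 7
  (-3)(-5) − (-5)(1) = 20
  (-5)(1) − (4)(-5) = 15
Sum = 87, so (signed) Area = 87/2 = 87/2, |Area| = 87/2.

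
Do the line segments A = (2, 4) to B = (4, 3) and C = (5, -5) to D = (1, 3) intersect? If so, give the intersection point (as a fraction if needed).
No (intersection of containing lines falls outside at least one segment)

Parametrize and solve: t = -1, s = 5/4. At least one of these is outside [0, 1], so the segments do not intersect.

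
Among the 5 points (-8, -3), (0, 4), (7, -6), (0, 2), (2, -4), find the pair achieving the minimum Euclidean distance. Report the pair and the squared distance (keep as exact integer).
Pair = ((0, 4), (0, 2)); squared distance = 4

Compute all C(5, 2) = 10 pairwise squared distances (x_i − x_j)² + (y_i − y_j)². The minimum is 4, attained by the pair ((0, 4), (0, 2)).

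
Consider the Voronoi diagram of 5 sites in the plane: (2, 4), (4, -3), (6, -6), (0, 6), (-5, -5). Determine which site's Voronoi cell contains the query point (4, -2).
Nearest site = (4, -3)

The Voronoi cell of site s contains exactly those query points closer to s than to any other site. Compute squared distances from q = (4, -2) to each site:
  (4 − 4)² + (-3 − -2)² = 1
  (6 − 4)² + (-6 − -2)² = 20
  (2 − 4)² + (4 − -2)² = 40
  (0 − 4)² + (6 − -2)² = 80
  (-5 − 4)² + (-5 − -2)² = 90
Minimum is attained by (4, -3), so q lies in its Voronoi cell.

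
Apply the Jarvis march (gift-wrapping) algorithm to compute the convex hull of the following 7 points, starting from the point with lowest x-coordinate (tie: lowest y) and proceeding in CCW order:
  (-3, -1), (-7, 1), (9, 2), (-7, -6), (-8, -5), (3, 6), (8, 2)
Hull (CCW) = [(-8, -5), (-7, -6), (9, 2), (3, 6), (-7, 1)]

Jarvis march: at each step, from the current hull vertex p, select the next vertex q as the point such that every other point lies strictly to the left of (or on) the directed line p → q. (Equivalently: for every other point r, the cross product (q − p) × (r − p) ≥ 0.)
Starting point (lowest x, tie lowest y): (-8, -5). Wrap until returning to start. Resulting hull: (-8, -5), (-7, -6), (9, 2), (3, 6), (-7, 1).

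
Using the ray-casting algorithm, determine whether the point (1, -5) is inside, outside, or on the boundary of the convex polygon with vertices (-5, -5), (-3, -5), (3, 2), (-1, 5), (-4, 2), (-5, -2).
The point (1, -5) lies strictly outside the polygon

Cast a horizontal ray to the right from the query point and count how many polygon edges it crosses (each edge strictly once or zero times, handled with the usual half-open convention). 
Parity of crossings → even ⇒ outside.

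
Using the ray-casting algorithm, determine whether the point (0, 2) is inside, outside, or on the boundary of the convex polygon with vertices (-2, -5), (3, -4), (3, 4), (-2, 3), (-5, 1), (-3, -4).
The point (0, 2) lies strictly inside the polygon

Cast a horizontal ray to the right from the query point and count how many polygon edges it crosses (each edge strictly once or zero times, handled with the usual half-open convention). 
Parity of crossings → odd ⇒ inside.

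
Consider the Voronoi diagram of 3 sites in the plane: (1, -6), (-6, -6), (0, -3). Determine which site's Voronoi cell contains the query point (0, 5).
Nearest site = (0, -3)

The Voronoi cell of site s contains exactly those query points closer to s than to any other site. Compute squared distances from q = (0, 5) to each site:
  (0 − 0)² + (-3 − 5)² = 64
  (1 − 0)² + (-6 − 5)² = 122
  (-6 − 0)² + (-6 − 5)² = 157
Minimum is attained by (0, -3), so q lies in its Voronoi cell.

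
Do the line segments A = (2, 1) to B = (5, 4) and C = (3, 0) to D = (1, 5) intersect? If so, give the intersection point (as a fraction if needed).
Yes; intersection at (17/7, 10/7) (t = 1/7 on AB, s = 2/7 on CD)

Parametrize AB as A + t(B − A) = (2 + 3 t, 1 + 3 t) and CD as C + s(D − C) = (3 + -2 s, 0 + 5 s). Solve the linear system for (t, s). Determinant = -21 ≠ 0, so a unique intersection of the containing lines exists. Solution: t = 1/7, s = 2/7 — both in [0, 1], so the segments cross. Intersection point: (17/7, 10/7).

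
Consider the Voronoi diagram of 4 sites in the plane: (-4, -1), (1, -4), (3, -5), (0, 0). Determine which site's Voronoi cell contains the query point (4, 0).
Nearest site = (0, 0)

The Voronoi cell of site s contains exactly those query points closer to s than to any other site. Compute squared distances from q = (4, 0) to each site:
  (0 − 4)² + (0 − 0)² = 16
  (1 − 4)² + (-4 − 0)² = 25
  (3 − 4)² + (-5 − 0)² = 26
  (-4 − 4)² + (-1 − 0)² = 65
Minimum is attained by (0, 0), so q lies in its Voronoi cell.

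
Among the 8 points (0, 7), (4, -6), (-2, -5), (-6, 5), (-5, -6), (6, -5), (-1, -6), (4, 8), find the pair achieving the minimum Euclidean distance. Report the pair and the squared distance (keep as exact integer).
Pair = ((-2, -5), (-1, -6)); squared distance = 2

Compute all C(8, 2) = 28 pairwise squared distances (x_i − x_j)² + (y_i − y_j)². The minimum is 2, attained by the pair ((-2, -5), (-1, -6)).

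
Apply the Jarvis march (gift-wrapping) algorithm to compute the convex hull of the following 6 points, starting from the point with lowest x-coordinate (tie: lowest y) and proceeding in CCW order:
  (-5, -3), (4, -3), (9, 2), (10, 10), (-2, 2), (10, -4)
Hull (CCW) = [(-5, -3), (10, -4), (10, 10), (-2, 2)]

Jarvis march: at each step, from the current hull vertex p, select the next vertex q as the point such that every other point lies strictly to the left of (or on) the directed line p → q. (Equivalently: for every other point r, the cross product (q − p) × (r − p) ≥ 0.)
Starting point (lowest x, tie lowest y): (-5, -3). Wrap until returning to start. Resulting hull: (-5, -3), (10, -4), (10, 10), (-2, 2).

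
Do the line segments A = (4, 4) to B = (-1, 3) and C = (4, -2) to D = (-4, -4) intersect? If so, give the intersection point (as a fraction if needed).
No (intersection of containing lines falls outside at least one segment)

Parametrize and solve: t = -24, s = -15. At least one of these is outside [0, 1], so the segments do not intersect.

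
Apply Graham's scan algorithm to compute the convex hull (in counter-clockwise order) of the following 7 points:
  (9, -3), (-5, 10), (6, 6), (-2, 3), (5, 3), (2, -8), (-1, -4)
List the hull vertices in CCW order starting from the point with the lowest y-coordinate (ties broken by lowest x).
Hull (CCW) = [(2, -8), (9, -3), (6, 6), (-5, 10), (-1, -4)]

Graham scan procedure:
  1. Find the pivot p₀ = point with lowest y (tie → lowest x): (2, -8).
  2. Sort the remaining points by polar angle around p₀.
  3. Walk through sorted points, maintaining a stack; pop the top while the last three entries make a non-left turn (cross product ≤ 0).
  4. Final stack is the convex hull in CCW order: (2, -8), (9, -3), (6, 6), (-5, 10), (-1, -4).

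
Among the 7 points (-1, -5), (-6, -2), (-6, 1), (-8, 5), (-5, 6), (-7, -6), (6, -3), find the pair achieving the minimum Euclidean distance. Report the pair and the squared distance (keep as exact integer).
Pair = ((-6, -2), (-6, 1)); squared distance = 9

Compute all C(7, 2) = 21 pairwise squared distances (x_i − x_j)² + (y_i − y_j)². The minimum is 9, attained by the pair ((-6, -2), (-6, 1)).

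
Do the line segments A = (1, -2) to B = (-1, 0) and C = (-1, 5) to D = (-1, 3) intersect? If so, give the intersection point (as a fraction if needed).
No (intersection of containing lines falls outside at least one segment)

Parametrize and solve: t = 1, s = 5/2. At least one of these is outside [0, 1], so the segments do not intersect.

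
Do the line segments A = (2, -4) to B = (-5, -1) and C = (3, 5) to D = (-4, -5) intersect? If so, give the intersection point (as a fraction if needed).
Yes; intersection at (-27/13, -205/91) (t = 53/91 on AB, s = 66/91 on CD)

Parametrize AB as A + t(B − A) = (2 + -7 t, -4 + 3 t) and CD as C + s(D − C) = (3 + -7 s, 5 + -10 s). Solve the linear system for (t, s). Determinant = -91 ≠ 0, so a unique intersection of the containing lines exists. Solution: t = 53/91, s = 66/91 — both in [0, 1], so the segments cross. Intersection point: (-27/13, -205/91).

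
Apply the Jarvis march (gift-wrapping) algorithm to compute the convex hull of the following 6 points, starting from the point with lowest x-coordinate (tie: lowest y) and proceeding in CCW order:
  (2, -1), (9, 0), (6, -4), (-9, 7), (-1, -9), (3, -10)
Hull (CCW) = [(-9, 7), (-1, -9), (3, -10), (9, 0)]

Jarvis march: at each step, from the current hull vertex p, select the next vertex q as the point such that every other point lies strictly to the left of (or on) the directed line p → q. (Equivalently: for every other point r, the cross product (q − p) × (r − p) ≥ 0.)
Starting point (lowest x, tie lowest y): (-9, 7). Wrap until returning to start. Resulting hull: (-9, 7), (-1, -9), (3, -10), (9, 0).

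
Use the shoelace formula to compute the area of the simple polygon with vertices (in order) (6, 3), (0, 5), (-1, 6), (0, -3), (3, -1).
Area = 31

Shoelace formula: Area = (1/2) |Σ_i (x_i · y_{i+1} − x_{i+1} · y_i)| (indices mod n). Compute each cross term:
  (6)(5) − (0)(3) = 30
  (0)(6) − (-1)(5) = 5
  (-1)(-3) − (0)(6) = 3
  (0)(-1) − (3)(-3) = 9
  (3)(3) − (6)(-1) = 15
Sum = 62, so (signed) Area = 62/2 = 31, |Area| = 31.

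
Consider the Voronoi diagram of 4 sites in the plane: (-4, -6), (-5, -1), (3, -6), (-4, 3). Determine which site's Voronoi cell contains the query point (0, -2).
Nearest site = (3, -6)

The Voronoi cell of site s contains exactly those query points closer to s than to any other site. Compute squared distances from q = (0, -2) to each site:
  (3 − 0)² + (-6 − -2)² = 25
  (-5 − 0)² + (-1 − -2)² = 26
  (-4 − 0)² + (-6 − -2)² = 32
  (-4 − 0)² + (3 − -2)² = 41
Minimum is attained by (3, -6), so q lies in its Voronoi cell.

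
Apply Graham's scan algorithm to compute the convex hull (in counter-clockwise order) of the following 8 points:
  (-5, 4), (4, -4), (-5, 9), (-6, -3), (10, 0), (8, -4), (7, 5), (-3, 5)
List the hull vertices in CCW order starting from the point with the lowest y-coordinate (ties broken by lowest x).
Hull (CCW) = [(4, -4), (8, -4), (10, 0), (7, 5), (-5, 9), (-6, -3)]

Graham scan procedure:
  1. Find the pivot p₀ = point with lowest y (tie → lowest x): (4, -4).
  2. Sort the remaining points by polar angle around p₀.
  3. Walk through sorted points, maintaining a stack; pop the top while the last three entries make a non-left turn (cross product ≤ 0).
  4. Final stack is the convex hull in CCW order: (4, -4), (8, -4), (10, 0), (7, 5), (-5, 9), (-6, -3).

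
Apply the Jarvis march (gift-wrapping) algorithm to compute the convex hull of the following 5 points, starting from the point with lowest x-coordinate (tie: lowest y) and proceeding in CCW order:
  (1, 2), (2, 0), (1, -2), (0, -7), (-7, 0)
Hull (CCW) = [(-7, 0), (0, -7), (2, 0), (1, 2)]

Jarvis march: at each step, from the current hull vertex p, select the next vertex q as the point such that every other point lies strictly to the left of (or on) the directed line p → q. (Equivalently: for every other point r, the cross product (q − p) × (r − p) ≥ 0.)
Starting point (lowest x, tie lowest y): (-7, 0). Wrap until returning to start. Resulting hull: (-7, 0), (0, -7), (2, 0), (1, 2).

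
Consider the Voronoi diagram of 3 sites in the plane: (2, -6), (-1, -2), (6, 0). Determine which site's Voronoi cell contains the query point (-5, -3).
Nearest site = (-1, -2)

The Voronoi cell of site s contains exactly those query points closer to s than to any other site. Compute squared distances from q = (-5, -3) to each site:
  (-1 − -5)² + (-2 − -3)² = 17
  (2 − -5)² + (-6 − -3)² = 58
  (6 − -5)² + (0 − -3)² = 130
Minimum is attained by (-1, -2), so q lies in its Voronoi cell.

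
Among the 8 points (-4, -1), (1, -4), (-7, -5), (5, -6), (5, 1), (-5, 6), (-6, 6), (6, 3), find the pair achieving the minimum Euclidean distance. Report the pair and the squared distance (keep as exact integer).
Pair = ((-5, 6), (-6, 6)); squared distance = 1

Compute all C(8, 2) = 28 pairwise squared distances (x_i − x_j)² + (y_i − y_j)². The minimum is 1, attained by the pair ((-5, 6), (-6, 6)).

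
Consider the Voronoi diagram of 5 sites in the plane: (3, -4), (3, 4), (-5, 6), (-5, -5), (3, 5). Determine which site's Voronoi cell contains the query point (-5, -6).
Nearest site = (-5, -5)

The Voronoi cell of site s contains exactly those query points closer to s than to any other site. Compute squared distances from q = (-5, -6) to each site:
  (-5 − -5)² + (-5 − -6)² = 1
  (3 − -5)² + (-4 − -6)² = 68
  (-5 − -5)² + (6 − -6)² = 144
  (3 − -5)² + (4 − -6)² = 164
  (3 − -5)² + (5 − -6)² = 185
Minimum is attained by (-5, -5), so q lies in its Voronoi cell.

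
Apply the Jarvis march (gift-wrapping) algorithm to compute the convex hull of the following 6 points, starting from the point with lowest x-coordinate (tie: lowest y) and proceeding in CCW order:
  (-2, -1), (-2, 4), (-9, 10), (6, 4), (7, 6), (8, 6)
Hull (CCW) = [(-9, 10), (-2, -1), (6, 4), (8, 6)]

Jarvis march: at each step, from the current hull vertex p, select the next vertex q as the point such that every other point lies strictly to the left of (or on) the directed line p → q. (Equivalently: for every other point r, the cross product (q − p) × (r − p) ≥ 0.)
Starting point (lowest x, tie lowest y): (-9, 10). Wrap until returning to start. Resulting hull: (-9, 10), (-2, -1), (6, 4), (8, 6).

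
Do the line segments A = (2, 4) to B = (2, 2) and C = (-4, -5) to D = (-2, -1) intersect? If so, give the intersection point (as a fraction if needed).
No (intersection of containing lines falls outside at least one segment)

Parametrize and solve: t = -3/2, s = 3. At least one of these is outside [0, 1], so the segments do not intersect.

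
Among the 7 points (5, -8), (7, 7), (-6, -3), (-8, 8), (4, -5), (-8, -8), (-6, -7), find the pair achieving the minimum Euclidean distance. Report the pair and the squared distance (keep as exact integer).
Pair = ((-8, -8), (-6, -7)); squared distance = 5

Compute all C(7, 2) = 21 pairwise squared distances (x_i − x_j)² + (y_i − y_j)². The minimum is 5, attained by the pair ((-8, -8), (-6, -7)).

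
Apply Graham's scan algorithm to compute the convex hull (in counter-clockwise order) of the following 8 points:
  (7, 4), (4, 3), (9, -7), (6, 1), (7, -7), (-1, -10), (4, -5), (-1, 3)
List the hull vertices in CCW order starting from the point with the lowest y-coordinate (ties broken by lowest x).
Hull (CCW) = [(-1, -10), (9, -7), (7, 4), (-1, 3)]

Graham scan procedure:
  1. Find the pivot p₀ = point with lowest y (tie → lowest x): (-1, -10).
  2. Sort the remaining points by polar angle around p₀.
  3. Walk through sorted points, maintaining a stack; pop the top while the last three entries make a non-left turn (cross product ≤ 0).
  4. Final stack is the convex hull in CCW order: (-1, -10), (9, -7), (7, 4), (-1, 3).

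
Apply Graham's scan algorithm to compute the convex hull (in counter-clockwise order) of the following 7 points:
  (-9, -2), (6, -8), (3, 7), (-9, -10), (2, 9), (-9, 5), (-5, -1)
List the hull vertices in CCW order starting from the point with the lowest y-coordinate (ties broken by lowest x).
Hull (CCW) = [(-9, -10), (6, -8), (3, 7), (2, 9), (-9, 5)]

Graham scan procedure:
  1. Find the pivot p₀ = point with lowest y (tie → lowest x): (-9, -10).
  2. Sort the remaining points by polar angle around p₀.
  3. Walk through sorted points, maintaining a stack; pop the top while the last three entries make a non-left turn (cross product ≤ 0).
  4. Final stack is the convex hull in CCW order: (-9, -10), (6, -8), (3, 7), (2, 9), (-9, 5).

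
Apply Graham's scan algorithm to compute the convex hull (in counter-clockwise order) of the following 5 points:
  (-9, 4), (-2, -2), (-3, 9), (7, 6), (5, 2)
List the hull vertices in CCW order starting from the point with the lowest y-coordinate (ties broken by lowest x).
Hull (CCW) = [(-2, -2), (5, 2), (7, 6), (-3, 9), (-9, 4)]

Graham scan procedure:
  1. Find the pivot p₀ = point with lowest y (tie → lowest x): (-2, -2).
  2. Sort the remaining points by polar angle around p₀.
  3. Walk through sorted points, maintaining a stack; pop the top while the last three entries make a non-left turn (cross product ≤ 0).
  4. Final stack is the convex hull in CCW order: (-2, -2), (5, 2), (7, 6), (-3, 9), (-9, 4).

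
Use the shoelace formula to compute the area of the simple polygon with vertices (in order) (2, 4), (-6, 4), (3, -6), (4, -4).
Area = 46

Shoelace formula: Area = (1/2) |Σ_i (x_i · y_{i+1} − x_{i+1} · y_i)| (indices mod n). Compute each cross term:
  (2)(4) − (-6)(4) = 32
  (-6)(-6) − (3)(4) = 24
  (3)(-4) − (4)(-6) = 12
  (4)(4) − (2)(-4) = 24
Sum = 92, so (signed) Area = 92/2 = 46, |Area| = 46.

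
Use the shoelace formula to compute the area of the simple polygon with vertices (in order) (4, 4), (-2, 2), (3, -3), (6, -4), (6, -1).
Area = 34

Shoelace formula: Area = (1/2) |Σ_i (x_i · y_{i+1} − x_{i+1} · y_i)| (indices mod n). Compute each cross term:
  (4)(2) − (-2)(4) = 16
  (-2)(-3) − (3)(2) = 0
  (3)(-4) − (6)(-3) = 6
  (6)(-1) − (6)(-4) = 18
  (6)(4) − (4)(-1) = 28
Sum = 68, so (signed) Area = 68/2 = 34, |Area| = 34.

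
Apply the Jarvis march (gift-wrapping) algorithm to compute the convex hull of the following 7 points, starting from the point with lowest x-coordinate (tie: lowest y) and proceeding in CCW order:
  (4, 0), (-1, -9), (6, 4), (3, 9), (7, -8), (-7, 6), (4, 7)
Hull (CCW) = [(-7, 6), (-1, -9), (7, -8), (6, 4), (3, 9)]

Jarvis march: at each step, from the current hull vertex p, select the next vertex q as the point such that every other point lies strictly to the left of (or on) the directed line p → q. (Equivalently: for every other point r, the cross product (q − p) × (r − p) ≥ 0.)
Starting point (lowest x, tie lowest y): (-7, 6). Wrap until returning to start. Resulting hull: (-7, 6), (-1, -9), (7, -8), (6, 4), (3, 9).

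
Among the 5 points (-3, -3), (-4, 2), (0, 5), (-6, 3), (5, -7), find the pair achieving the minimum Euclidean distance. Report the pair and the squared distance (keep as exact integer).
Pair = ((-4, 2), (-6, 3)); squared distance = 5

Compute all C(5, 2) = 10 pairwise squared distances (x_i − x_j)² + (y_i − y_j)². The minimum is 5, attained by the pair ((-4, 2), (-6, 3)).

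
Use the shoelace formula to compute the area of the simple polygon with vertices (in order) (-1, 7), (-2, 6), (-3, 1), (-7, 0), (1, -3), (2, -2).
Area = 34

Shoelace formula: Area = (1/2) |Σ_i (x_i · y_{i+1} − x_{i+1} · y_i)| (indices mod n). Compute each cross term:
  (-1)(6) − (-2)(7) = 8
  (-2)(1) − (-3)(6) = 16
  (-3)(0) − (-7)(1) = 7
  (-7)(-3) − (1)(0) = 21
  (1)(-2) − (2)(-3) = 4
  (2)(7) − (-1)(-2) = 12
Sum = 68, so (signed) Area = 68/2 = 34, |Area| = 34.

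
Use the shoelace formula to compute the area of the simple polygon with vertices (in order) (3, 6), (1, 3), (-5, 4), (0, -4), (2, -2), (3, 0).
Area = 37

Shoelace formula: Area = (1/2) |Σ_i (x_i · y_{i+1} − x_{i+1} · y_i)| (indices mod n). Compute each cross term:
  (3)(3) − (1)(6) = 3
  (1)(4) − (-5)(3) = 19
  (-5)(-4) − (0)(4) = 20
  (0)(-2) − (2)(-4) = 8
  (2)(0) − (3)(-2) = 6
  (3)(6) − (3)(0) = 18
Sum = 74, so (signed) Area = 74/2 = 37, |Area| = 37.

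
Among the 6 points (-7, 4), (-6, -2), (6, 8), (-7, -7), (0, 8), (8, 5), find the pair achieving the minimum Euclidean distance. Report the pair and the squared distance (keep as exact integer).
Pair = ((6, 8), (8, 5)); squared distance = 13

Compute all C(6, 2) = 15 pairwise squared distances (x_i − x_j)² + (y_i − y_j)². The minimum is 13, attained by the pair ((6, 8), (8, 5)).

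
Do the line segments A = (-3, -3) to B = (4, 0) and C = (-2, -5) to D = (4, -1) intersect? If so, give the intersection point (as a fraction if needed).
No (intersection of containing lines falls outside at least one segment)

Parametrize and solve: t = 8/5, s = 17/10. At least one of these is outside [0, 1], so the segments do not intersect.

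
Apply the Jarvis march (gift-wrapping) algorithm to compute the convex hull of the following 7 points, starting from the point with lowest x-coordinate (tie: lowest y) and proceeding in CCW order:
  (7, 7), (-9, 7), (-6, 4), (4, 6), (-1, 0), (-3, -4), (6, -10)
Hull (CCW) = [(-9, 7), (-3, -4), (6, -10), (7, 7)]

Jarvis march: at each step, from the current hull vertex p, select the next vertex q as the point such that every other point lies strictly to the left of (or on) the directed line p → q. (Equivalently: for every other point r, the cross product (q − p) × (r − p) ≥ 0.)
Starting point (lowest x, tie lowest y): (-9, 7). Wrap until returning to start. Resulting hull: (-9, 7), (-3, -4), (6, -10), (7, 7).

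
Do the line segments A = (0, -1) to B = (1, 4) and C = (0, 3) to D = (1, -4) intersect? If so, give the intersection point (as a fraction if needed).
Yes; intersection at (1/3, 2/3) (t = 1/3 on AB, s = 1/3 on CD)

Parametrize AB as A + t(B − A) = (0 + 1 t, -1 + 5 t) and CD as C + s(D − C) = (0 + 1 s, 3 + -7 s). Solve the linear system for (t, s). Determinant = 12 ≠ 0, so a unique intersection of the containing lines exists. Solution: t = 1/3, s = 1/3 — both in [0, 1], so the segments cross. Intersection point: (1/3, 2/3).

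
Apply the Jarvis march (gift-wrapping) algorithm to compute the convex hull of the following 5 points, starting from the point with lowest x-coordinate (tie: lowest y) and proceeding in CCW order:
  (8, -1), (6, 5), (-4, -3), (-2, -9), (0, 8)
Hull (CCW) = [(-4, -3), (-2, -9), (8, -1), (6, 5), (0, 8)]

Jarvis march: at each step, from the current hull vertex p, select the next vertex q as the point such that every other point lies strictly to the left of (or on) the directed line p → q. (Equivalently: for every other point r, the cross product (q − p) × (r − p) ≥ 0.)
Starting point (lowest x, tie lowest y): (-4, -3). Wrap until returning to start. Resulting hull: (-4, -3), (-2, -9), (8, -1), (6, 5), (0, 8).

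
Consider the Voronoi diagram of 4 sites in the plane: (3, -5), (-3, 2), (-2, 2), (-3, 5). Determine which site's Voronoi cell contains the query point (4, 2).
Nearest site = (-2, 2)

The Voronoi cell of site s contains exactly those query points closer to s than to any other site. Compute squared distances from q = (4, 2) to each site:
  (-2 − 4)² + (2 − 2)² = 36
  (-3 − 4)² + (2 − 2)² = 49
  (3 − 4)² + (-5 − 2)² = 50
  (-3 − 4)² + (5 − 2)² = 58
Minimum is attained by (-2, 2), so q lies in its Voronoi cell.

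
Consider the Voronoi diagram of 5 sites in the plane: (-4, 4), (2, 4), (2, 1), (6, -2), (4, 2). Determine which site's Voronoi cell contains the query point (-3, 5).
Nearest site = (-4, 4)

The Voronoi cell of site s contains exactly those query points closer to s than to any other site. Compute squared distances from q = (-3, 5) to each site:
  (-4 − -3)² + (4 − 5)² = 2
  (2 − -3)² + (4 − 5)² = 26
  (2 − -3)² + (1 − 5)² = 41
  (4 − -3)² + (2 − 5)² = 58
  (6 − -3)² + (-2 − 5)² = 130
Minimum is attained by (-4, 4), so q lies in its Voronoi cell.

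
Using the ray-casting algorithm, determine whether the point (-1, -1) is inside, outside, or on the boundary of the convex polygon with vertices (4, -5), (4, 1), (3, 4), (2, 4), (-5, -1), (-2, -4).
The point (-1, -1) lies strictly inside the polygon

Cast a horizontal ray to the right from the query point and count how many polygon edges it crosses (each edge strictly once or zero times, handled with the usual half-open convention). 
Parity of crossings → odd ⇒ inside.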